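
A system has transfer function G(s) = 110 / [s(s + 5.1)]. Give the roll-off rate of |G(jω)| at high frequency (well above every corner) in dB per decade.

-40 dB/decade

With 0 zeros and 2 poles, the high-frequency asymptotic slope is 20 × (0 − 2) = -40 dB/decade.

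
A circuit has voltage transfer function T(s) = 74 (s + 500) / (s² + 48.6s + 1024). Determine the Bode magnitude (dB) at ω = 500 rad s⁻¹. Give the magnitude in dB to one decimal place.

-13.6 dB

|j500 + 500| = √(500² + 500²) = 707.1
|(j500)² + 48.6(j500) + 1024| = |-2.4898e+05 + j24300| = 2.502e+05
|T(j500)| = 74 × 707.1 / 2.502e+05 = 0.20917
20 log₁₀(0.20917) = -13.59 dB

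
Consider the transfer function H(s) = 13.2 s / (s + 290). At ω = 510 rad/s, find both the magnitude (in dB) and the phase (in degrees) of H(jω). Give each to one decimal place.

|j510| = 510
|j510 + 290| = √(510² + 290²) = 586.7
|H(j510)| = 13.2 × 510 / 586.7 = 11.475
20 log₁₀(11.475) = 21.19 dB
∠(j510) = 90.00°
∠(j510 + 290) = arctan(510/290) = 60.38°
∠H(j510) = 90.00° − 60.38° = 29.62°

|H| = 21.2 dB, ∠H = 29.6°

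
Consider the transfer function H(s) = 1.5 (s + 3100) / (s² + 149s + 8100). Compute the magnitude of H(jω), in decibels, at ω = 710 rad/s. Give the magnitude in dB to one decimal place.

-40.5 dB

|j710 + 3100| = √(710² + 3100²) = 3180
|(j710)² + 149(j710) + 8100| = |-4.96e+05 + j1.0579e+05| = 5.072e+05
|H(j710)| = 1.5 × 3180 / 5.072e+05 = 0.0094062
20 log₁₀(0.0094062) = -40.53 dB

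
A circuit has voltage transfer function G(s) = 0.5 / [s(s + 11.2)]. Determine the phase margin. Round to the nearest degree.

Gain crossover: |G(jω)| = 1 at ω ≈ 0.0446 rad/s.
∠G(j0.0446) = −90° − arctan(0.0446/11.2) ≈ -90.23°
PM = 180° + (-90.23°) = 89.77°

90°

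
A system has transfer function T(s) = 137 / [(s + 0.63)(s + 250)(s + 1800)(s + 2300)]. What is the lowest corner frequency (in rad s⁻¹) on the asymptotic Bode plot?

Break frequencies occur at each pole and zero magnitude: 0.63 rad s⁻¹, 250 rad s⁻¹, 1800 rad s⁻¹, 2300 rad s⁻¹.
The lowest is 0.63 rad s⁻¹.

0.63 rad s⁻¹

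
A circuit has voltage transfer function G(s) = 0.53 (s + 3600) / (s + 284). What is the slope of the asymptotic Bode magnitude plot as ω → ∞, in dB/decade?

With 1 zero and 1 pole, the high-frequency asymptotic slope is 20 × (1 − 1) = 0 dB/decade.

0 dB/decade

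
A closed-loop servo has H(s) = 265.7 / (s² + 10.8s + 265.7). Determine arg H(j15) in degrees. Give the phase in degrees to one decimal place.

-75.9 deg

∠[(j15)² + 10.8(j15) + 265.7] = ∠[40.7 + j162] = 75.90°
∠H(j15) = −75.90° = -75.90°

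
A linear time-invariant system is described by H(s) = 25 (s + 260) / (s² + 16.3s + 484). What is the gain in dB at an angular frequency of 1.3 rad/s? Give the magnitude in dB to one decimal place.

22.6 dB

|j1.3 + 260| = √(1.3² + 260²) = 260
|(j1.3)² + 16.3(j1.3) + 484| = |482.31 + j21.19| = 482.8
|H(j1.3)| = 25 × 260 / 482.8 = 13.464
20 log₁₀(13.464) = 22.58 dB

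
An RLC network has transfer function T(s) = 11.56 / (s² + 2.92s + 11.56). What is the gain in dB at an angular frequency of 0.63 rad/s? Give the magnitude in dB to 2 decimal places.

|(j0.63)² + 2.92(j0.63) + 11.56| = |11.163 + j1.8396| = 11.31
|T(j0.63)| = 11.56 / 11.31 = 1.0218
20 log₁₀(1.0218) = 0.187 dB

0.19 dB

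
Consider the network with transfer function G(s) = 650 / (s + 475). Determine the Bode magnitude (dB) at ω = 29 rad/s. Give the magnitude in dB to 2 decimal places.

2.71 dB

|j29 + 475| = √(29² + 475²) = 475.9
|G(j29)| = 650 / 475.9 = 1.3659
20 log₁₀(1.3659) = 2.708 dB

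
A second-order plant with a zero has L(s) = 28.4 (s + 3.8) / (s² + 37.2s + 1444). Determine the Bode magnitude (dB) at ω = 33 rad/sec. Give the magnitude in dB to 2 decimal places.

-2.64 dB

|j33 + 3.8| = √(33² + 3.8²) = 33.22
|(j33)² + 37.2(j33) + 1444| = |355 + j1227.6| = 1278
|L(j33)| = 28.4 × 33.22 / 1278 = 0.73824
20 log₁₀(0.73824) = -2.636 dB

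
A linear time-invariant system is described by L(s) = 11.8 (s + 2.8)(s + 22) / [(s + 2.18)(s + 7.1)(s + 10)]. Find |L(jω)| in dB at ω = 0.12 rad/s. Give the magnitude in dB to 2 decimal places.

13.43 dB

|j0.12 + 2.8| = √(0.12² + 2.8²) = 2.803
|j0.12 + 22| = √(0.12² + 22²) = 22
|j0.12 + 2.18| = √(0.12² + 2.18²) = 2.183
|j0.12 + 7.1| = √(0.12² + 7.1²) = 7.101
|j0.12 + 10| = √(0.12² + 10²) = 10
|L(j0.12)| = 11.8 × 2.803 × 22 / (2.183 × 7.101 × 10) = 4.6925
20 log₁₀(4.6925) = 13.428 dB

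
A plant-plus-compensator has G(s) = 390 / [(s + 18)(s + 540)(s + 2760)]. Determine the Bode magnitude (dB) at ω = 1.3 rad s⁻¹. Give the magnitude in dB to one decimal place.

-96.8 dB

|j1.3 + 18| = √(1.3² + 18²) = 18.05
|j1.3 + 540| = √(1.3² + 540²) = 540
|j1.3 + 2760| = √(1.3² + 2760²) = 2760
|G(j1.3)| = 390 / (18.05 × 540 × 2760) = 1.45e-05
20 log₁₀(1.45e-05) = -96.77 dB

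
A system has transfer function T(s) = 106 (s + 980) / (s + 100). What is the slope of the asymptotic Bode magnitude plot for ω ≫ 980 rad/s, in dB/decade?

0 dB/decade

With 1 zero and 1 pole, the high-frequency asymptotic slope is 20 × (1 − 1) = 0 dB/decade.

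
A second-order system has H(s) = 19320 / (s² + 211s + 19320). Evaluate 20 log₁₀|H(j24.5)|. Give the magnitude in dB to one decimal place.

|(j24.5)² + 211(j24.5) + 19320| = |18720 + j5169.5| = 1.942e+04
|H(j24.5)| = 19320 / 1.942e+04 = 0.99483
20 log₁₀(0.99483) = -0.05 dB

-0.0 dB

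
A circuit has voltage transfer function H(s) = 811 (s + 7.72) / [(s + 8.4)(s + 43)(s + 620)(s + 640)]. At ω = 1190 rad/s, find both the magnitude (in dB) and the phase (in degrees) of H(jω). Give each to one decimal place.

|j1190 + 7.72| = √(1190² + 7.72²) = 1190
|j1190 + 8.4| = √(1190² + 8.4²) = 1190
|j1190 + 43| = √(1190² + 43²) = 1191
|j1190 + 620| = √(1190² + 620²) = 1342
|j1190 + 640| = √(1190² + 640²) = 1351
|H(j1190)| = 811 × 1190 / (1190 × 1191 × 1342 × 1351) = 3.7564e-07
20 log₁₀(3.7564e-07) = -128.50 dB
∠(j1190 + 7.72) = arctan(1190/7.72) = 89.63°
∠(j1190 + 8.4) = arctan(1190/8.4) = 89.60°
∠(j1190 + 43) = arctan(1190/43) = 87.93°
∠(j1190 + 620) = arctan(1190/620) = 62.48°
∠(j1190 + 640) = arctan(1190/640) = 61.73°
∠H(j1190) = 89.63° − (89.60° + 87.93° + 62.48° + 61.73°) = -212.11°

|H| = -128.5 dB, ∠H = -212.1°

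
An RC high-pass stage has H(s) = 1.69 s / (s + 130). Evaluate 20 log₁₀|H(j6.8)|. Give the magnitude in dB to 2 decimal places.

-21.08 dB

|j6.8| = 6.8
|j6.8 + 130| = √(6.8² + 130²) = 130.2
|H(j6.8)| = 1.69 × 6.8 / 130.2 = 0.088279
20 log₁₀(0.088279) = -21.083 dB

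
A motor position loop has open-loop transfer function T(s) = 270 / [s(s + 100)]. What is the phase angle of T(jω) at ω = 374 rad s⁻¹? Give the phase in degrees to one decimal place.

∠(j374 + 100) = arctan(374/100) = 75.03°
∠(j374) = 90.00°
∠T(j374) = − (75.03° + 90.00°) = -165.03°

-165.0 deg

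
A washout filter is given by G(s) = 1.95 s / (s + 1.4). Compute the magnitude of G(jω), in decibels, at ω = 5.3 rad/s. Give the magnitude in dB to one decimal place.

5.5 dB

|j5.3| = 5.3
|j5.3 + 1.4| = √(5.3² + 1.4²) = 5.482
|G(j5.3)| = 1.95 × 5.3 / 5.482 = 1.8853
20 log₁₀(1.8853) = 5.51 dB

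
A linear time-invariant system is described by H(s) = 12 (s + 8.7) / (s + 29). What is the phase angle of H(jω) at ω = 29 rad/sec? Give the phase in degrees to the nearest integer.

∠(j29 + 8.7) = arctan(29/8.7) = 73.30°
∠(j29 + 29) = arctan(29/29) = 45.00°
∠H(j29) = 73.30° − 45.00° = 28.30°

28 deg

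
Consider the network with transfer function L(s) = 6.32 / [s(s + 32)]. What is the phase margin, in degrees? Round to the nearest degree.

90°

Gain crossover: |L(jω)| = 1 at ω ≈ 0.197 rad/s.
∠L(j0.197) = −90° − arctan(0.197/32) ≈ -90.35°
PM = 180° + (-90.35°) = 89.65°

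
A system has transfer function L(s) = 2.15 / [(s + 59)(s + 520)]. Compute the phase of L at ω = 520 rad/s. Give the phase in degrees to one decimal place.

-128.5°

∠(j520 + 59) = arctan(520/59) = 83.53°
∠(j520 + 520) = arctan(520/520) = 45.00°
∠L(j520) = − (83.53° + 45.00°) = -128.53°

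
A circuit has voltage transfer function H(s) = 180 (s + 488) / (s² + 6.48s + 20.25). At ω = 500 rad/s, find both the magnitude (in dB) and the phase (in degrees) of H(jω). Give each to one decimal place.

|j500 + 488| = √(500² + 488²) = 698.7
|(j500)² + 6.48(j500) + 20.25| = |-2.4998e+05 + j3240| = 2.5e+05
|H(j500)| = 180 × 698.7 / 2.5e+05 = 0.50304
20 log₁₀(0.50304) = -5.97 dB
∠(j500 + 488) = arctan(500/488) = 45.70°
∠[(j500)² + 6.48(j500) + 20.25] = ∠[-2.4998e+05 + j3240] = 179.26°
∠H(j500) = 45.70° − 179.26° = -133.56°

|H| = -6.0 dB, ∠H = -133.6°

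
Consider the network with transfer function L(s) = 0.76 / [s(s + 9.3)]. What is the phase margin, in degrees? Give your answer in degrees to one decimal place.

89.5 deg

Gain crossover: |L(jω)| = 1 at ω ≈ 0.0817 rad/s.
∠L(j0.0817) = −90° − arctan(0.0817/9.3) ≈ -90.50°
PM = 180° + (-90.50°) = 89.50°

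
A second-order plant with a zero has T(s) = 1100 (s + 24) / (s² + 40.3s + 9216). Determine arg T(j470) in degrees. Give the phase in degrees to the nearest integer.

-88°

∠(j470 + 24) = arctan(470/24) = 87.08°
∠[(j470)² + 40.3(j470) + 9216] = ∠[-2.1168e+05 + j18941] = 174.89°
∠T(j470) = 87.08° − 174.89° = -87.81°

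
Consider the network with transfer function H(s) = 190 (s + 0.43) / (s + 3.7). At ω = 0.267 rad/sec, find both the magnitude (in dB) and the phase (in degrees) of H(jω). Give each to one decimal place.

|H| = 28.3 dB, ∠H = 27.7°

|j0.267 + 0.43| = √(0.267² + 0.43²) = 0.5062
|j0.267 + 3.7| = √(0.267² + 3.7²) = 3.71
|H(j0.267)| = 190 × 0.5062 / 3.71 = 25.924
20 log₁₀(25.924) = 28.27 dB
∠(j0.267 + 0.43) = arctan(0.267/0.43) = 31.84°
∠(j0.267 + 3.7) = arctan(0.267/3.7) = 4.13°
∠H(j0.267) = 31.84° − 4.13° = 27.71°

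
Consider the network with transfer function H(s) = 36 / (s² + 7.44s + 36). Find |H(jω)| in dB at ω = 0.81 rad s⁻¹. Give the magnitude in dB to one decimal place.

|(j0.81)² + 7.44(j0.81) + 36| = |35.344 + j6.0264| = 35.85
|H(j0.81)| = 36 / 35.85 = 1.0041
20 log₁₀(1.0041) = 0.04 dB

0.0 dB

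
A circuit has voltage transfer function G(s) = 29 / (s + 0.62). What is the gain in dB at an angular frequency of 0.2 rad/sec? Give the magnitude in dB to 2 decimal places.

|j0.2 + 0.62| = √(0.2² + 0.62²) = 0.6515
|G(j0.2)| = 29 / 0.6515 = 44.515
20 log₁₀(44.515) = 32.970 dB

32.97 dB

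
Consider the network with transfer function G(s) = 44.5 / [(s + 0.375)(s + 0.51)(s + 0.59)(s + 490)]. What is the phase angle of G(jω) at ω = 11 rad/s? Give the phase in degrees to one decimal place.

-263.6 deg

∠(j11 + 0.375) = arctan(11/0.375) = 88.05°
∠(j11 + 0.51) = arctan(11/0.51) = 87.35°
∠(j11 + 0.59) = arctan(11/0.59) = 86.93°
∠(j11 + 490) = arctan(11/490) = 1.29°
∠G(j11) = − (88.05° + 87.35° + 86.93° + 1.29°) = -263.61°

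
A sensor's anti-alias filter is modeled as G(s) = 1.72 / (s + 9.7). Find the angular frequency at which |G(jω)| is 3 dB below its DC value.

9.7 rad s⁻¹

For a single-pole low-pass, the −3 dB point is at the pole: ω = 9.7 rad s⁻¹.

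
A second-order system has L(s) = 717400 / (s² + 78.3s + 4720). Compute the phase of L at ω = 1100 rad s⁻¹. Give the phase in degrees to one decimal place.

-175.9 deg

∠[(j1100)² + 78.3(j1100) + 4720] = ∠[-1.2053e+06 + j86130] = 175.91°
∠L(j1100) = −175.91° = -175.91°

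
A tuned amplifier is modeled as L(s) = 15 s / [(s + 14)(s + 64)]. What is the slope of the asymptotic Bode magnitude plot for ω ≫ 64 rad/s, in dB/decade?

With 1 zero and 2 poles, the high-frequency asymptotic slope is 20 × (1 − 2) = -20 dB/decade.

-20 dB/decade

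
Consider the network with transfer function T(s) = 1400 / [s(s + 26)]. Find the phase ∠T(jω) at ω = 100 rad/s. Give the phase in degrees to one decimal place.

∠(j100 + 26) = arctan(100/26) = 75.43°
∠(j100) = 90.00°
∠T(j100) = − (75.43° + 90.00°) = -165.43°

-165.4°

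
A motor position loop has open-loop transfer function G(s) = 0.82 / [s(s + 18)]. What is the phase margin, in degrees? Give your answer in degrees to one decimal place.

Gain crossover: |G(jω)| = 1 at ω ≈ 0.0456 rad/s.
∠G(j0.0456) = −90° − arctan(0.0456/18) ≈ -90.15°
PM = 180° + (-90.15°) = 89.85°

89.9°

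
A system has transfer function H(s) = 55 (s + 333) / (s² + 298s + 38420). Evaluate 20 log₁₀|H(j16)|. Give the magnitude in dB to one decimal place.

-6.4 dB

|j16 + 333| = √(16² + 333²) = 333.4
|(j16)² + 298(j16) + 38420| = |38164 + j4768| = 3.846e+04
|H(j16)| = 55 × 333.4 / 3.846e+04 = 0.47675
20 log₁₀(0.47675) = -6.43 dB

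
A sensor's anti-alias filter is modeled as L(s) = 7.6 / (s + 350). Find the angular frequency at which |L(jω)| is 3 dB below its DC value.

For a single-pole low-pass, the −3 dB point is at the pole: ω = 350 rad s⁻¹.

350 rad s⁻¹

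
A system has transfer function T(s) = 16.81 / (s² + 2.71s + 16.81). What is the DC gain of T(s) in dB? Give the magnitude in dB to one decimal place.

0.0 dB

T(0) = 16.81 / 16.81 = 1
20 log₁₀(1) = 0.00 dB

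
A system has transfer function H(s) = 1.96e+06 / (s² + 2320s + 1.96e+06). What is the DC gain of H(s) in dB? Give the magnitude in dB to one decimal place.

0.0 dB

H(0) = 1.96e+06 / 1.96e+06 = 1
20 log₁₀(1) = 0.00 dB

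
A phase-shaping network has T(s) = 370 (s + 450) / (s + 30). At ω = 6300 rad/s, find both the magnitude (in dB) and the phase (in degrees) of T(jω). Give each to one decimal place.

|j6300 + 450| = √(6300² + 450²) = 6316
|j6300 + 30| = √(6300² + 30²) = 6300
|T(j6300)| = 370 × 6316 / 6300 = 370.94
20 log₁₀(370.94) = 51.39 dB
∠(j6300 + 450) = arctan(6300/450) = 85.91°
∠(j6300 + 30) = arctan(6300/30) = 89.73°
∠T(j6300) = 85.91° − 89.73° = -3.81°

|T| = 51.4 dB, ∠T = -3.8°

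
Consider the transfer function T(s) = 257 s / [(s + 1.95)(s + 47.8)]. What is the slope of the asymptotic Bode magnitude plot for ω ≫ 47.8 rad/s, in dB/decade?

With 1 zero and 2 poles, the high-frequency asymptotic slope is 20 × (1 − 2) = -20 dB/decade.

-20 dB/decade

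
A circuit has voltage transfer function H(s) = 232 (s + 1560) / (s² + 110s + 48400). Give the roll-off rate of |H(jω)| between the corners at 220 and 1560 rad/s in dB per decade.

In this band the factors already past their corner are: complex pole pair at ωₙ ≈ 220; net slope = -40 dB/decade.

-40 dB/decade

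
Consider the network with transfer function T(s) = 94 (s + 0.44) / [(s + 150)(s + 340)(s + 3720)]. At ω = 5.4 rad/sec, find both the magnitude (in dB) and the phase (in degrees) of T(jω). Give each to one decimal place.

|T| = -111.4 dB, ∠T = 82.3°

|j5.4 + 0.44| = √(5.4² + 0.44²) = 5.418
|j5.4 + 150| = √(5.4² + 150²) = 150.1
|j5.4 + 340| = √(5.4² + 340²) = 340
|j5.4 + 3720| = √(5.4² + 3720²) = 3720
|T(j5.4)| = 94 × 5.418 / (150.1 × 340 × 3720) = 2.6823e-06
20 log₁₀(2.6823e-06) = -111.43 dB
∠(j5.4 + 0.44) = arctan(5.4/0.44) = 85.34°
∠(j5.4 + 150) = arctan(5.4/150) = 2.06°
∠(j5.4 + 340) = arctan(5.4/340) = 0.91°
∠(j5.4 + 3720) = arctan(5.4/3720) = 0.08°
∠T(j5.4) = 85.34° − (2.06° + 0.91° + 0.08°) = 82.29°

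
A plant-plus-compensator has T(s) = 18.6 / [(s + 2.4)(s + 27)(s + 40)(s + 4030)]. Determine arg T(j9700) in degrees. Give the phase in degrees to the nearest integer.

-337°

∠(j9700 + 2.4) = arctan(9700/2.4) = 89.99°
∠(j9700 + 27) = arctan(9700/27) = 89.84°
∠(j9700 + 40) = arctan(9700/40) = 89.76°
∠(j9700 + 4030) = arctan(9700/4030) = 67.44°
∠T(j9700) = − (89.99° + 89.84° + 89.76° + 67.44°) = -337.03°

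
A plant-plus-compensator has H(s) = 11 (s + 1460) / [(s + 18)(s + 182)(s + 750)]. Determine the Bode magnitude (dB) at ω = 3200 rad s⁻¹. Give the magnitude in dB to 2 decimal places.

|j3200 + 1460| = √(3200² + 1460²) = 3517
|j3200 + 18| = √(3200² + 18²) = 3200
|j3200 + 182| = √(3200² + 182²) = 3205
|j3200 + 750| = √(3200² + 750²) = 3287
|H(j3200)| = 11 × 3517 / (3200 × 3205 × 3287) = 1.1477e-06
20 log₁₀(1.1477e-06) = -118.803 dB

-118.80 dB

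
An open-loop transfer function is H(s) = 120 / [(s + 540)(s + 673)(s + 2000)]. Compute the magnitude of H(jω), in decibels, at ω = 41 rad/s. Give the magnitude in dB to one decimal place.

-135.7 dB

|j41 + 540| = √(41² + 540²) = 541.6
|j41 + 673| = √(41² + 673²) = 674.2
|j41 + 2000| = √(41² + 2000²) = 2000
|H(j41)| = 120 / (541.6 × 674.2 × 2000) = 1.6429e-07
20 log₁₀(1.6429e-07) = -135.69 dB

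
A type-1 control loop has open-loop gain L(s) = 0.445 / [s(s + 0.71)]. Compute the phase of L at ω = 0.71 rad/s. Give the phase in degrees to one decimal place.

∠(j0.71 + 0.71) = arctan(0.71/0.71) = 45.00°
∠(j0.71) = 90.00°
∠L(j0.71) = − (45.00° + 90.00°) = -135.00°

-135.0°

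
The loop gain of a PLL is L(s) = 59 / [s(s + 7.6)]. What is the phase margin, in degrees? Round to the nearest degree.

51°

Gain crossover: |L(jω)| = 1 at ω ≈ 6.07 rad/sec.
∠L(j6.07) = −90° − arctan(6.07/7.6) ≈ -128.60°
PM = 180° + (-128.60°) = 51.40°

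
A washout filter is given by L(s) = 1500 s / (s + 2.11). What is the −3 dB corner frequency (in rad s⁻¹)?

2.11 rad s⁻¹

For a single-pole high-pass, the −3 dB point is at the pole: ω = 2.11 rad s⁻¹.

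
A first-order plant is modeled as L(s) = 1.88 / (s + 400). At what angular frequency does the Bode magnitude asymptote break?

400 rad/sec

The single real pole at s = −400 gives a corner at ω = 400 rad/sec.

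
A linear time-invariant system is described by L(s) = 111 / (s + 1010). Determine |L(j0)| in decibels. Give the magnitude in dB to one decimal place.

L(0) = 111 / 1010 = 0.1099
20 log₁₀(0.1099) = -19.18 dB

-19.2 dB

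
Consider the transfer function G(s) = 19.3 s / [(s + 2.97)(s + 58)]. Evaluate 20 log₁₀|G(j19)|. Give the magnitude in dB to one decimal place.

-10.1 dB

|j19| = 19
|j19 + 2.97| = √(19² + 2.97²) = 19.23
|j19 + 58| = √(19² + 58²) = 61.03
|G(j19)| = 19.3 × 19 / (19.23 × 61.03) = 0.31243
20 log₁₀(0.31243) = -10.10 dB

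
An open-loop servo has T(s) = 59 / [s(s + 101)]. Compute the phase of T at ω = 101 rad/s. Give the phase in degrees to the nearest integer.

-135°

∠(j101 + 101) = arctan(101/101) = 45.00°
∠(j101) = 90.00°
∠T(j101) = − (45.00° + 90.00°) = -135.00°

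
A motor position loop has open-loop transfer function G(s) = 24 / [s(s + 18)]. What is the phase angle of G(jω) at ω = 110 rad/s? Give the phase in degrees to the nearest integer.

-171 deg

∠(j110 + 18) = arctan(110/18) = 80.71°
∠(j110) = 90.00°
∠G(j110) = − (80.71° + 90.00°) = -170.71°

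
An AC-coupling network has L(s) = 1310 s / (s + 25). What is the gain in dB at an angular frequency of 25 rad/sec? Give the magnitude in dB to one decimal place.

|j25| = 25
|j25 + 25| = √(25² + 25²) = 35.36
|L(j25)| = 1310 × 25 / 35.36 = 926.31
20 log₁₀(926.31) = 59.34 dB

59.3 dB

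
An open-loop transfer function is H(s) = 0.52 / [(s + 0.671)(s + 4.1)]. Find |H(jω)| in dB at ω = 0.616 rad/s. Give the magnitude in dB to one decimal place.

|j0.616 + 0.671| = √(0.616² + 0.671²) = 0.9109
|j0.616 + 4.1| = √(0.616² + 4.1²) = 4.146
|H(j0.616)| = 0.52 / (0.9109 × 4.146) = 0.13769
20 log₁₀(0.13769) = -17.22 dB

-17.2 dB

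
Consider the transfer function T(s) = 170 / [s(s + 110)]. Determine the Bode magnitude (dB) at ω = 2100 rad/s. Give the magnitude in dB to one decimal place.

|j2100 + 110| = √(2100² + 110²) = 2103
|j2100| = 2100
|T(j2100)| = 170 / (2103 × 2100) = 3.8496e-05
20 log₁₀(3.8496e-05) = -88.29 dB

-88.3 dB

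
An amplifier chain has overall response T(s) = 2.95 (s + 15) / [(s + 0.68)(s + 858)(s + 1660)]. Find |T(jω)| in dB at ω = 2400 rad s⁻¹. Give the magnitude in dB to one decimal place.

|j2400 + 15| = √(2400² + 15²) = 2400
|j2400 + 0.68| = √(2400² + 0.68²) = 2400
|j2400 + 858| = √(2400² + 858²) = 2549
|j2400 + 1660| = √(2400² + 1660²) = 2918
|T(j2400)| = 2.95 × 2400 / (2400 × 2549 × 2918) = 3.9664e-07
20 log₁₀(3.9664e-07) = -128.03 dB

-128.0 dB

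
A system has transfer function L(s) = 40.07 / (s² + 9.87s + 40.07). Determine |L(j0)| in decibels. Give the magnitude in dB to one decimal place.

0.0 dB

L(0) = 40.07 / 40.07 = 1
20 log₁₀(1) = 0.00 dB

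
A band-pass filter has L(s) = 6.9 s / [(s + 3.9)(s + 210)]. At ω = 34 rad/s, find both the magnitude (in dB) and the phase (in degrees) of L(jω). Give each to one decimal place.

|L| = -29.8 dB, ∠L = -2.7 deg

|j34| = 34
|j34 + 3.9| = √(34² + 3.9²) = 34.22
|j34 + 210| = √(34² + 210²) = 212.7
|L(j34)| = 6.9 × 34 / (34.22 × 212.7) = 0.032223
20 log₁₀(0.032223) = -29.84 dB
∠(j34) = 90.00°
∠(j34 + 3.9) = arctan(34/3.9) = 83.46°
∠(j34 + 210) = arctan(34/210) = 9.20°
∠L(j34) = 90.00° − (83.46° + 9.20°) = -2.65°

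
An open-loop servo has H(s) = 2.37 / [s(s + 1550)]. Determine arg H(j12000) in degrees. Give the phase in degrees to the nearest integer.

-173 deg

∠(j12000 + 1550) = arctan(12000/1550) = 82.64°
∠(j12000) = 90.00°
∠H(j12000) = − (82.64° + 90.00°) = -172.64°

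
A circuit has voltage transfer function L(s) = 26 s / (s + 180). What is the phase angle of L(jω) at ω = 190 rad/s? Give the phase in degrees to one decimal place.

43.5°

∠(j190) = 90.00°
∠(j190 + 180) = arctan(190/180) = 46.55°
∠L(j190) = 90.00° − 46.55° = 43.45°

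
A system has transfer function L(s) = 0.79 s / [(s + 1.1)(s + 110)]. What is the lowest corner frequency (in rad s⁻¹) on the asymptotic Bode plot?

Break frequencies occur at each pole and zero magnitude: 1.1 rad s⁻¹, 110 rad s⁻¹.
The lowest is 1.1 rad s⁻¹.

1.1 rad s⁻¹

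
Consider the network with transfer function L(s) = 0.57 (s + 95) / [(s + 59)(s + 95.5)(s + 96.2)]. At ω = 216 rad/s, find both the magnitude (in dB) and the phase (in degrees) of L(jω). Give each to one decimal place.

|j216 + 95| = √(216² + 95²) = 236
|j216 + 59| = √(216² + 59²) = 223.9
|j216 + 95.5| = √(216² + 95.5²) = 236.2
|j216 + 96.2| = √(216² + 96.2²) = 236.5
|L(j216)| = 0.57 × 236 / (223.9 × 236.2 × 236.5) = 1.0757e-05
20 log₁₀(1.0757e-05) = -99.37 dB
∠(j216 + 95) = arctan(216/95) = 66.26°
∠(j216 + 59) = arctan(216/59) = 74.72°
∠(j216 + 95.5) = arctan(216/95.5) = 66.15°
∠(j216 + 96.2) = arctan(216/96.2) = 65.99°
∠L(j216) = 66.26° − (74.72° + 66.15° + 65.99°) = -140.60°

|L| = -99.4 dB, ∠L = -140.6°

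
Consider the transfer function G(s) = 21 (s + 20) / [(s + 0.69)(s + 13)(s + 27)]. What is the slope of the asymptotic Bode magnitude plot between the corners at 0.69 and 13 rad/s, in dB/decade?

In this band the factors already past their corner are: pole at 0.69; net slope = -20 dB/decade.

-20 dB/decade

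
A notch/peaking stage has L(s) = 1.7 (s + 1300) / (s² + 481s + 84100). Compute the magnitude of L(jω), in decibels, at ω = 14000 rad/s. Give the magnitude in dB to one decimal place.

|j14000 + 1300| = √(14000² + 1300²) = 1.406e+04
|(j14000)² + 481(j14000) + 84100| = |-1.9592e+08 + j6.734e+06| = 1.96e+08
|L(j14000)| = 1.7 × 1.406e+04 / 1.96e+08 = 0.00012193
20 log₁₀(0.00012193) = -78.28 dB

-78.3 dB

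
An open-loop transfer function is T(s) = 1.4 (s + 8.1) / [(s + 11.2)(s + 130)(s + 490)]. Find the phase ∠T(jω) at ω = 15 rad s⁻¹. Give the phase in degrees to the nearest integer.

∠(j15 + 8.1) = arctan(15/8.1) = 61.63°
∠(j15 + 11.2) = arctan(15/11.2) = 53.25°
∠(j15 + 130) = arctan(15/130) = 6.58°
∠(j15 + 490) = arctan(15/490) = 1.75°
∠T(j15) = 61.63° − (53.25° + 6.58° + 1.75°) = 0.04°

0°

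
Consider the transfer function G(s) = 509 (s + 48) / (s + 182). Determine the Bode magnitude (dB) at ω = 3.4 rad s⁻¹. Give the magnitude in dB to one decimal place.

|j3.4 + 48| = √(3.4² + 48²) = 48.12
|j3.4 + 182| = √(3.4² + 182²) = 182
|G(j3.4)| = 509 × 48.12 / 182 = 134.55
20 log₁₀(134.55) = 42.58 dB

42.6 dB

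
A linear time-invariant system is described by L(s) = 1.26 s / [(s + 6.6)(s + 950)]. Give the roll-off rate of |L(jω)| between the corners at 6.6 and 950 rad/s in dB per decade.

0 dB/decade

In this band the factors already past their corner are: 1 differentiator zero, pole at 6.6; net slope = 0 dB/decade.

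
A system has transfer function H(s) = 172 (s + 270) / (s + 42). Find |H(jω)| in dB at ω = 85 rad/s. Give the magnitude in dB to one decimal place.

54.2 dB

|j85 + 270| = √(85² + 270²) = 283.1
|j85 + 42| = √(85² + 42²) = 94.81
|H(j85)| = 172 × 283.1 / 94.81 = 513.52
20 log₁₀(513.52) = 54.21 dB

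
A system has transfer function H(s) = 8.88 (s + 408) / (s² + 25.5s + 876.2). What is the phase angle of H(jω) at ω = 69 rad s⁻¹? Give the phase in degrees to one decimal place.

-146.0°

∠(j69 + 408) = arctan(69/408) = 9.60°
∠[(j69)² + 25.5(j69) + 876.2] = ∠[-3884.8 + j1759.5] = 155.63°
∠H(j69) = 9.60° − 155.63° = -146.03°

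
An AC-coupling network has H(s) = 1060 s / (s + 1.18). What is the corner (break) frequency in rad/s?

The single real pole at s = −1.18 gives a corner at ω = 1.18 rad/s.

1.18 rad/s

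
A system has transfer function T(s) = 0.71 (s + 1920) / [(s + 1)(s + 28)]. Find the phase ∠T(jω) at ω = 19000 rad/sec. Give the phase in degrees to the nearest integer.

∠(j19000 + 1920) = arctan(19000/1920) = 84.23°
∠(j19000 + 1) = arctan(19000/1) = 90.00°
∠(j19000 + 28) = arctan(19000/28) = 89.92°
∠T(j19000) = 84.23° − (90.00° + 89.92°) = -95.68°

-96°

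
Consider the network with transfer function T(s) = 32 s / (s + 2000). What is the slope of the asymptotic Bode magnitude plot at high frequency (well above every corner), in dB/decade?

0 dB/decade

With 1 zero and 1 pole, the high-frequency asymptotic slope is 20 × (1 − 1) = 0 dB/decade.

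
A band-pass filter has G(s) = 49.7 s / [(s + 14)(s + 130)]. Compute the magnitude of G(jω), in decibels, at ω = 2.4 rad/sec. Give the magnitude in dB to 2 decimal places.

|j2.4| = 2.4
|j2.4 + 14| = √(2.4² + 14²) = 14.2
|j2.4 + 130| = √(2.4² + 130²) = 130
|G(j2.4)| = 49.7 × 2.4 / (14.2 × 130) = 0.064585
20 log₁₀(0.064585) = -23.797 dB

-23.80 dB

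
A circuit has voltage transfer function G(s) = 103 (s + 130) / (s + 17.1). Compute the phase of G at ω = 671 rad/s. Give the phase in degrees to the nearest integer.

-10°

∠(j671 + 130) = arctan(671/130) = 79.04°
∠(j671 + 17.1) = arctan(671/17.1) = 88.54°
∠G(j671) = 79.04° − 88.54° = -9.50°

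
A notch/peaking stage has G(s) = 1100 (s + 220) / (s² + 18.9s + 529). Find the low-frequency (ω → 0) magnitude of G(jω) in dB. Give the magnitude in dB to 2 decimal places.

G(0) = 1100 × 220 / 529 = 457.47
20 log₁₀(457.47) = 53.207 dB

53.21 dB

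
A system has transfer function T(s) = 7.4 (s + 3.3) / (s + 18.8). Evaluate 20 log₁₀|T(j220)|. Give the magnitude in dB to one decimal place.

|j220 + 3.3| = √(220² + 3.3²) = 220
|j220 + 18.8| = √(220² + 18.8²) = 220.8
|T(j220)| = 7.4 × 220 / 220.8 = 7.374
20 log₁₀(7.374) = 17.35 dB

17.4 dB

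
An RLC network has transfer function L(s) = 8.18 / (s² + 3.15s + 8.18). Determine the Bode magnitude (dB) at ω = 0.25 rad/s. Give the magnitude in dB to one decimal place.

|(j0.25)² + 3.15(j0.25) + 8.18| = |8.1175 + j0.7875| = 8.156
|L(j0.25)| = 8.18 / 8.156 = 1.003
20 log₁₀(1.003) = 0.03 dB

0.0 dB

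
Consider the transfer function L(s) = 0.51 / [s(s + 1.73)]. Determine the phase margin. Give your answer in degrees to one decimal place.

80.5 deg

Gain crossover: |L(jω)| = 1 at ω ≈ 0.291 rad/s.
∠L(j0.291) = −90° − arctan(0.291/1.73) ≈ -99.54°
PM = 180° + (-99.54°) = 80.46°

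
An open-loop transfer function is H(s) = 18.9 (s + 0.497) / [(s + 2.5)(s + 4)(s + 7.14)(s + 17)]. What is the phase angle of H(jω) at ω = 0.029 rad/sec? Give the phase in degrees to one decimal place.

1.9°

∠(j0.029 + 0.497) = arctan(0.029/0.497) = 3.34°
∠(j0.029 + 2.5) = arctan(0.029/2.5) = 0.66°
∠(j0.029 + 4) = arctan(0.029/4) = 0.42°
∠(j0.029 + 7.14) = arctan(0.029/7.14) = 0.23°
∠(j0.029 + 17) = arctan(0.029/17) = 0.10°
∠H(j0.029) = 3.34° − (0.66° + 0.42° + 0.23° + 0.10°) = 1.93°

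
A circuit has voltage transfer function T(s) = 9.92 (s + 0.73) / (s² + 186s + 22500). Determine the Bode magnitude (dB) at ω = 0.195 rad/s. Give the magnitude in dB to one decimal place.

|j0.195 + 0.73| = √(0.195² + 0.73²) = 0.7556
|(j0.195)² + 186(j0.195) + 22500| = |22500 + j36.27| = 2.25e+04
|T(j0.195)| = 9.92 × 0.7556 / 2.25e+04 = 0.00033313
20 log₁₀(0.00033313) = -69.55 dB

-69.5 dB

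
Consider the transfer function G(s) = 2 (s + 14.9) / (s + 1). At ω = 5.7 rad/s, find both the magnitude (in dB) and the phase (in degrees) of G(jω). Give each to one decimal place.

|G| = 14.8 dB, ∠G = -59.1 deg

|j5.7 + 14.9| = √(5.7² + 14.9²) = 15.95
|j5.7 + 1| = √(5.7² + 1²) = 5.787
|G(j5.7)| = 2 × 15.95 / 5.787 = 5.5134
20 log₁₀(5.5134) = 14.83 dB
∠(j5.7 + 14.9) = arctan(5.7/14.9) = 20.93°
∠(j5.7 + 1) = arctan(5.7/1) = 80.05°
∠G(j5.7) = 20.93° − 80.05° = -59.12°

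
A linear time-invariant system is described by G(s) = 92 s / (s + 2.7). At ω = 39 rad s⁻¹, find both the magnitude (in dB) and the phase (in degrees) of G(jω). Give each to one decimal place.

|G| = 39.3 dB, ∠G = 4.0°

|j39| = 39
|j39 + 2.7| = √(39² + 2.7²) = 39.09
|G(j39)| = 92 × 39 / 39.09 = 91.78
20 log₁₀(91.78) = 39.25 dB
∠(j39) = 90.00°
∠(j39 + 2.7) = arctan(39/2.7) = 86.04°
∠G(j39) = 90.00° − 86.04° = 3.96°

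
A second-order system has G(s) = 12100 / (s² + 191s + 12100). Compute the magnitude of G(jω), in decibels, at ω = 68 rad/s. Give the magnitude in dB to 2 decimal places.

-1.86 dB

|(j68)² + 191(j68) + 12100| = |7476 + j12988| = 1.499e+04
|G(j68)| = 12100 / 1.499e+04 = 0.80742
20 log₁₀(0.80742) = -1.858 dB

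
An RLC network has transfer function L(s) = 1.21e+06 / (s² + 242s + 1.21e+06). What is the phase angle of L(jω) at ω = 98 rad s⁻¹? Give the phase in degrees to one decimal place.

-1.1°

∠[(j98)² + 242(j98) + 1.21e+06] = ∠[1.2004e+06 + j23716] = 1.13°
∠L(j98) = −1.13° = -1.13°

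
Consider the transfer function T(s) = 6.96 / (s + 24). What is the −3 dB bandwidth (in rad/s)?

For a single-pole low-pass, the −3 dB point is at the pole: ω = 24 rad/s.

24 rad/s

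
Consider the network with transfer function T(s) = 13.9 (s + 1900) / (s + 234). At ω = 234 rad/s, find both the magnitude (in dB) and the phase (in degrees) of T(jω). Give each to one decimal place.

|T| = 38.1 dB, ∠T = -38.0°

|j234 + 1900| = √(234² + 1900²) = 1914
|j234 + 234| = √(234² + 234²) = 330.9
|T(j234)| = 13.9 × 1914 / 330.9 = 80.409
20 log₁₀(80.409) = 38.11 dB
∠(j234 + 1900) = arctan(234/1900) = 7.02°
∠(j234 + 234) = arctan(234/234) = 45.00°
∠T(j234) = 7.02° − 45.00° = -37.98°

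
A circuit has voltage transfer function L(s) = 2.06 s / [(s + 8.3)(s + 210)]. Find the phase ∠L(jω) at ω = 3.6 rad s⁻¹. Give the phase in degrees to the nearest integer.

66°

∠(j3.6) = 90.00°
∠(j3.6 + 8.3) = arctan(3.6/8.3) = 23.45°
∠(j3.6 + 210) = arctan(3.6/210) = 0.98°
∠L(j3.6) = 90.00° − (23.45° + 0.98°) = 65.57°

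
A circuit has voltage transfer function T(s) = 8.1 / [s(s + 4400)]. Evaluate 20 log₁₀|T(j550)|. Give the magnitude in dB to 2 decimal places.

-109.57 dB

|j550 + 4400| = √(550² + 4400²) = 4434
|j550| = 550
|T(j550)| = 8.1 / (4434 × 550) = 3.3213e-06
20 log₁₀(3.3213e-06) = -109.574 dB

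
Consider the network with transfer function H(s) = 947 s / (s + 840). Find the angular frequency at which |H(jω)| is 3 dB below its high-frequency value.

840 rad/s

For a single-pole high-pass, the −3 dB point is at the pole: ω = 840 rad/s.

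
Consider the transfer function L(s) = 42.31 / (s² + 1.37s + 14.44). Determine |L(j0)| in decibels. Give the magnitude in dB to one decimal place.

9.3 dB

L(0) = 42.31 / 14.44 = 2.9301
20 log₁₀(2.9301) = 9.34 dB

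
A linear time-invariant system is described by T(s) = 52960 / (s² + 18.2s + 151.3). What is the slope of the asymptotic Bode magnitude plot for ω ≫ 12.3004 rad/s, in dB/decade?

With 0 zeros and 2 poles, the high-frequency asymptotic slope is 20 × (0 − 2) = -40 dB/decade.

-40 dB/decade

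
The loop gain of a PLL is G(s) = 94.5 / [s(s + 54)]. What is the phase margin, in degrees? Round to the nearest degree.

88 deg

Gain crossover: |G(jω)| = 1 at ω ≈ 1.75 rad/s.
∠G(j1.75) = −90° − arctan(1.75/54) ≈ -91.86°
PM = 180° + (-91.86°) = 88.14°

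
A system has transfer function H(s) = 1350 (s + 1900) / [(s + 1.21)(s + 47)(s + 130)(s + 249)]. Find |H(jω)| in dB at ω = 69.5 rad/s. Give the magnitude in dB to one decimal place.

|j69.5 + 1900| = √(69.5² + 1900²) = 1901
|j69.5 + 1.21| = √(69.5² + 1.21²) = 69.51
|j69.5 + 47| = √(69.5² + 47²) = 83.9
|j69.5 + 130| = √(69.5² + 130²) = 147.4
|j69.5 + 249| = √(69.5² + 249²) = 258.5
|H(j69.5)| = 1350 × 1901 / (69.51 × 83.9 × 147.4 × 258.5) = 0.011549
20 log₁₀(0.011549) = -38.75 dB

-38.7 dB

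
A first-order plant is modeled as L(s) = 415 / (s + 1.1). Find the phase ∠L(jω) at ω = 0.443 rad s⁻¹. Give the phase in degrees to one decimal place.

∠(j0.443 + 1.1) = arctan(0.443/1.1) = 21.94°
∠L(j0.443) = −21.94° = -21.94°

-21.9°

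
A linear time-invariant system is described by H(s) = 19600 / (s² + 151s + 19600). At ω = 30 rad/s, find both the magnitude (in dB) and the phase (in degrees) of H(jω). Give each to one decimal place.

|H| = 0.2 dB, ∠H = -13.6°

|(j30)² + 151(j30) + 19600| = |18700 + j4530| = 1.924e+04
|H(j30)| = 19600 / 1.924e+04 = 1.0187
20 log₁₀(1.0187) = 0.16 dB
∠[(j30)² + 151(j30) + 19600] = ∠[18700 + j4530] = 13.62°
∠H(j30) = −13.62° = -13.62°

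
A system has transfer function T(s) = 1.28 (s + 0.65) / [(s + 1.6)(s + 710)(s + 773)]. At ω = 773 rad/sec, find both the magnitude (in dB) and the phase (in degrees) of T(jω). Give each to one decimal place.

|T| = -119.1 dB, ∠T = -92.4 deg

|j773 + 0.65| = √(773² + 0.65²) = 773
|j773 + 1.6| = √(773² + 1.6²) = 773
|j773 + 710| = √(773² + 710²) = 1050
|j773 + 773| = √(773² + 773²) = 1093
|T(j773)| = 1.28 × 773 / (773 × 1050 × 1093) = 1.1156e-06
20 log₁₀(1.1156e-06) = -119.05 dB
∠(j773 + 0.65) = arctan(773/0.65) = 89.95°
∠(j773 + 1.6) = arctan(773/1.6) = 89.88°
∠(j773 + 710) = arctan(773/710) = 47.43°
∠(j773 + 773) = arctan(773/773) = 45.00°
∠T(j773) = 89.95° − (89.88° + 47.43° + 45.00°) = -92.36°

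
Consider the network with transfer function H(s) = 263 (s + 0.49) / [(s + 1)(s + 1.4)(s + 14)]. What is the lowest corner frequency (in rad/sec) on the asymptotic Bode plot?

Break frequencies occur at each pole and zero magnitude: 0.49 rad/sec, 1 rad/sec, 1.4 rad/sec, 14 rad/sec.
The lowest is 0.49 rad/sec.

0.49 rad/sec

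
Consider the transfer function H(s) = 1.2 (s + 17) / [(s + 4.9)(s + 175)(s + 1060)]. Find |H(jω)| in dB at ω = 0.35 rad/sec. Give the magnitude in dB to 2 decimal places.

|j0.35 + 17| = √(0.35² + 17²) = 17
|j0.35 + 4.9| = √(0.35² + 4.9²) = 4.912
|j0.35 + 175| = √(0.35² + 175²) = 175
|j0.35 + 1060| = √(0.35² + 1060²) = 1060
|H(j0.35)| = 1.2 × 17 / (4.912 × 175 × 1060) = 2.2391e-05
20 log₁₀(2.2391e-05) = -92.998 dB

-93.00 dB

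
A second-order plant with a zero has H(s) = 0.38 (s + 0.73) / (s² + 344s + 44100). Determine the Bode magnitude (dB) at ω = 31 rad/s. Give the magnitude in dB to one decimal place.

-71.5 dB

|j31 + 0.73| = √(31² + 0.73²) = 31.01
|(j31)² + 344(j31) + 44100| = |43139 + j10664| = 4.444e+04
|H(j31)| = 0.38 × 31.01 / 4.444e+04 = 0.00026516
20 log₁₀(0.00026516) = -71.53 dB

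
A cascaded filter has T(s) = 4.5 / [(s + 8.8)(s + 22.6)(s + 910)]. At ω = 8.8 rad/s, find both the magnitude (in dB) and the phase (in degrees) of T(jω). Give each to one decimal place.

|j8.8 + 8.8| = √(8.8² + 8.8²) = 12.45
|j8.8 + 22.6| = √(8.8² + 22.6²) = 24.25
|j8.8 + 910| = √(8.8² + 910²) = 910
|T(j8.8)| = 4.5 / (12.45 × 24.25 × 910) = 1.6383e-05
20 log₁₀(1.6383e-05) = -95.71 dB
∠(j8.8 + 8.8) = arctan(8.8/8.8) = 45.00°
∠(j8.8 + 22.6) = arctan(8.8/22.6) = 21.27°
∠(j8.8 + 910) = arctan(8.8/910) = 0.55°
∠T(j8.8) = − (45.00° + 21.27° + 0.55°) = -66.83°

|T| = -95.7 dB, ∠T = -66.8°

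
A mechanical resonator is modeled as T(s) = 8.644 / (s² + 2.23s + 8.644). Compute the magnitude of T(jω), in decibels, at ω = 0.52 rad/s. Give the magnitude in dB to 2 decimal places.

0.19 dB

|(j0.52)² + 2.23(j0.52) + 8.644| = |8.3736 + j1.1596| = 8.454
|T(j0.52)| = 8.644 / 8.454 = 1.0225
20 log₁₀(1.0225) = 0.194 dB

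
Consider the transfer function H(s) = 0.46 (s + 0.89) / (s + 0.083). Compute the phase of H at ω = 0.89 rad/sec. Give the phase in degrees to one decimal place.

∠(j0.89 + 0.89) = arctan(0.89/0.89) = 45.00°
∠(j0.89 + 0.083) = arctan(0.89/0.083) = 84.67°
∠H(j0.89) = 45.00° − 84.67° = -39.67°

-39.7 deg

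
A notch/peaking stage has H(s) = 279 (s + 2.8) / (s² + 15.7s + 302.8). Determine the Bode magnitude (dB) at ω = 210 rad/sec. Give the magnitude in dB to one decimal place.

2.5 dB

|j210 + 2.8| = √(210² + 2.8²) = 210
|(j210)² + 15.7(j210) + 302.8| = |-43797 + j3297| = 4.392e+04
|H(j210)| = 279 × 210 / 4.392e+04 = 1.3341
20 log₁₀(1.3341) = 2.50 dB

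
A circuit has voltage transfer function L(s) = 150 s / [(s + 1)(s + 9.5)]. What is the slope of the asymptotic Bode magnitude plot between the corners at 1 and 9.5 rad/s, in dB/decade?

In this band the factors already past their corner are: 1 differentiator zero, pole at 1; net slope = 0 dB/decade.

0 dB/decade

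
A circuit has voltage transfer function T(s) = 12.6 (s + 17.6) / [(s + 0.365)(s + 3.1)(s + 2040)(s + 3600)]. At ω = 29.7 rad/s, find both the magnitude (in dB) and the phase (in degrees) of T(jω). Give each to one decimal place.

|j29.7 + 17.6| = √(29.7² + 17.6²) = 34.52
|j29.7 + 0.365| = √(29.7² + 0.365²) = 29.7
|j29.7 + 3.1| = √(29.7² + 3.1²) = 29.86
|j29.7 + 2040| = √(29.7² + 2040²) = 2040
|j29.7 + 3600| = √(29.7² + 3600²) = 3600
|T(j29.7)| = 12.6 × 34.52 / (29.7 × 29.86 × 2040 × 3600) = 6.6771e-08
20 log₁₀(6.6771e-08) = -143.51 dB
∠(j29.7 + 17.6) = arctan(29.7/17.6) = 59.35°
∠(j29.7 + 0.365) = arctan(29.7/0.365) = 89.30°
∠(j29.7 + 3.1) = arctan(29.7/3.1) = 84.04°
∠(j29.7 + 2040) = arctan(29.7/2040) = 0.83°
∠(j29.7 + 3600) = arctan(29.7/3600) = 0.47°
∠T(j29.7) = 59.35° − (89.30° + 84.04° + 0.83° + 0.47°) = -115.29°

|T| = -143.5 dB, ∠T = -115.3°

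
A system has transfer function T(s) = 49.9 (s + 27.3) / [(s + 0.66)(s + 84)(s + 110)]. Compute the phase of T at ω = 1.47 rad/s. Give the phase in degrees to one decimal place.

∠(j1.47 + 27.3) = arctan(1.47/27.3) = 3.08°
∠(j1.47 + 0.66) = arctan(1.47/0.66) = 65.82°
∠(j1.47 + 84) = arctan(1.47/84) = 1.00°
∠(j1.47 + 110) = arctan(1.47/110) = 0.77°
∠T(j1.47) = 3.08° − (65.82° + 1.00° + 0.77°) = -64.51°

-64.5 deg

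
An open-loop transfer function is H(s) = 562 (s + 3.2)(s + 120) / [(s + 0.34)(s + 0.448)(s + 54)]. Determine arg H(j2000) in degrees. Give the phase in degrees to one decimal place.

-92.0°

∠(j2000 + 3.2) = arctan(2000/3.2) = 89.91°
∠(j2000 + 120) = arctan(2000/120) = 86.57°
∠(j2000 + 0.34) = arctan(2000/0.34) = 89.99°
∠(j2000 + 0.448) = arctan(2000/0.448) = 89.99°
∠(j2000 + 54) = arctan(2000/54) = 88.45°
∠H(j2000) = 89.91° + 86.57° − (89.99° + 89.99° + 88.45°) = -91.96°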